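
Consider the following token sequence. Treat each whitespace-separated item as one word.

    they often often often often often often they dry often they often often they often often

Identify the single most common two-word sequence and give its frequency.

"often often", 7 times

Bigram frequencies (highest first):
  often often: 7
  they often: 3
  often they: 3
  they dry: 1
  dry often: 1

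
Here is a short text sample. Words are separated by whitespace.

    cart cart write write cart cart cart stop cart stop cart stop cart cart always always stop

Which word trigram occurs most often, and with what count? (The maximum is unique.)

"cart stop cart", 3 times

Trigram frequencies (highest first):
  cart stop cart: 3
  stop cart stop: 2
  cart cart write: 1
  cart write write: 1
  write write cart: 1
  write cart cart: 1
  … (6 more, each ≤ 1)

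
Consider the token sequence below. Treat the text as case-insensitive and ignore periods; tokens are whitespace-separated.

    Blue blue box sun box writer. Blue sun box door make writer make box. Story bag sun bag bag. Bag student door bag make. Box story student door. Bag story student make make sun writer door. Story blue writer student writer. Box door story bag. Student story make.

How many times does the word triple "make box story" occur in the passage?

2

Scanning the 46 overlapping trigram windows for "make box story":
  position 13–15: make box story
  position 24–26: make box story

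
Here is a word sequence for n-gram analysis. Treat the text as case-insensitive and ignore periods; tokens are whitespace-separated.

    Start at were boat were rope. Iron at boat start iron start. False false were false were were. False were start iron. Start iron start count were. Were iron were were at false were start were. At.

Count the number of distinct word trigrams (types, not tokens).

37 tokens → 35 trigram windows in total.
Repeated trigrams (each contributes count−1 duplicates):
  start iron start: 3
  false were start: 2
  were false were: 2
4 duplicate windows → 35 − 4 = 31 distinct.

31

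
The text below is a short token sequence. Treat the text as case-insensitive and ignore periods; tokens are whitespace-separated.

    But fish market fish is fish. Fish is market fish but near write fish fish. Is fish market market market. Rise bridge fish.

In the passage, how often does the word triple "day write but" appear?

0

Scanning the 21 overlapping trigram windows for "day write but":
  (none found)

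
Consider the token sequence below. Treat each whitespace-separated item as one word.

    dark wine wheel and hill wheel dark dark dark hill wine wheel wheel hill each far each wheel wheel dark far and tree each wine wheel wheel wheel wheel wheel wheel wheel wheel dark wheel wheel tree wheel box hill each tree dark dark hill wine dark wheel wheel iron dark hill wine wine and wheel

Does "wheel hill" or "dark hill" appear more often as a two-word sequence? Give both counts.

"wheel hill": 1 occurrence
"dark hill": 3 occurrences

"dark hill" (3 vs 1)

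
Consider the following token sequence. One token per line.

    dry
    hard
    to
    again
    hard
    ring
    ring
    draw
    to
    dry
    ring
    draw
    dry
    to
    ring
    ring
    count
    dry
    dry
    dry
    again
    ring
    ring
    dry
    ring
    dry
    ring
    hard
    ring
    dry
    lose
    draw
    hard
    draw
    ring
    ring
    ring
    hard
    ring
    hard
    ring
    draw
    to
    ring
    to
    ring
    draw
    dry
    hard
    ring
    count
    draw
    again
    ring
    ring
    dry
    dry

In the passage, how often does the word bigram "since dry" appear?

0

Scanning the 56 overlapping bigram windows for "since dry":
  (none found)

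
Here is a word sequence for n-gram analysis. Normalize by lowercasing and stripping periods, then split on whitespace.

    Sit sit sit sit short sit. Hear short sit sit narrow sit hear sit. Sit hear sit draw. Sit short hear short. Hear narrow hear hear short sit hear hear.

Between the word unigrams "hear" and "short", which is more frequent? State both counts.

"hear": 9 occurrences
"short": 5 occurrences

"hear" (9 vs 5)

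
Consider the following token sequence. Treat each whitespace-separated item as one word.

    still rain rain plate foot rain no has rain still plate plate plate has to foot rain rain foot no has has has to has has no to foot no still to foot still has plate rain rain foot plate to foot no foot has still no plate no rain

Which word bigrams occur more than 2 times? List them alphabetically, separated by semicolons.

foot no; has has; rain rain; to foot

Bigram counts meeting the condition (more than 2 times):
  foot no: 3
  has has: 3
  rain rain: 3
  to foot: 4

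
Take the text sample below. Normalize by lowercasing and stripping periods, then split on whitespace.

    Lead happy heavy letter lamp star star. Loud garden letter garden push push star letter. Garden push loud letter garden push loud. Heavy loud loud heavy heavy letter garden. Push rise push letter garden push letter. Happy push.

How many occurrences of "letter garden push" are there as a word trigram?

5

Scanning the 36 overlapping trigram windows for "letter garden push":
  position 10–12: letter garden push
  position 15–17: letter garden push
  position 19–21: letter garden push
  position 28–30: letter garden push
  position 33–35: letter garden push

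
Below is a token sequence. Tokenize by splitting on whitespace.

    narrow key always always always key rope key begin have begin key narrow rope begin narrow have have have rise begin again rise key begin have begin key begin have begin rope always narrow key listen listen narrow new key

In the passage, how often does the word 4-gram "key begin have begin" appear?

Scanning the 37 overlapping 4-gram windows for "key begin have begin":
  position 8–11: key begin have begin
  position 24–27: key begin have begin
  position 28–31: key begin have begin

3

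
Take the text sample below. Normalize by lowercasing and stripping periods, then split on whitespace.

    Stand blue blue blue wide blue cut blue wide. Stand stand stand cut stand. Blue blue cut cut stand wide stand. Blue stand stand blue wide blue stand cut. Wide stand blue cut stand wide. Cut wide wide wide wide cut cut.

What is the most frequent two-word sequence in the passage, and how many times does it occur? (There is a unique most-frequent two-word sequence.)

"stand blue", 5 times

Bigram frequencies (highest first):
  stand blue: 5
  blue blue: 3
  blue wide: 3
  blue cut: 3
  wide stand: 3
  stand stand: 3
  … (10 more, each ≤ 3)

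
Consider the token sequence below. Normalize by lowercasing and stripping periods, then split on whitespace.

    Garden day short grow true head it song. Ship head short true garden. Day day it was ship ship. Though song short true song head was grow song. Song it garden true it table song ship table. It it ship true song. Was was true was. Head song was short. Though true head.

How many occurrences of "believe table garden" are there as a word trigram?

Scanning the 51 overlapping trigram windows for "believe table garden":
  (none found)

0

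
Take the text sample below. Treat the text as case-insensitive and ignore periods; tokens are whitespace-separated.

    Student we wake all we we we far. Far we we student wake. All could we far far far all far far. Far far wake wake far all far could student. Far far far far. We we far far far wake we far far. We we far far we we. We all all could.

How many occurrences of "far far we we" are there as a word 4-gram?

Scanning the 51 overlapping 4-gram windows for "far far we we":
  position 8–11: far far we we
  position 34–37: far far we we
  position 43–46: far far we we
  position 47–50: far far we we

4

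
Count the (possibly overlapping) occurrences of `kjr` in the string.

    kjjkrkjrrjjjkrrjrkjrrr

Sliding a length-3 window over the 22 characters (20 positions):
  position 6–8: kjr
  position 18–20: kjr

2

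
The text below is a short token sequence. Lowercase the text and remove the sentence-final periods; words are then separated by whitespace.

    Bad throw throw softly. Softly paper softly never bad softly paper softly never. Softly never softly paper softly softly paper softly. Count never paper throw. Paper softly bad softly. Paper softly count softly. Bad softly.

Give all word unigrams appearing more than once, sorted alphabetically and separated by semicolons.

Unigram counts meeting the condition (more than once):
  bad: 4
  count: 2
  never: 4
  paper: 7
  softly: 15
  throw: 3

bad; count; never; paper; softly; throw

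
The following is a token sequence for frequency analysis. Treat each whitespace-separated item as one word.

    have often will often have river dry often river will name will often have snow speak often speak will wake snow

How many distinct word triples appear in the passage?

21 tokens → 19 trigram windows in total.
Repeated trigrams (each contributes count−1 duplicates):
  will often have: 2
1 duplicate windows → 19 − 1 = 18 distinct.

18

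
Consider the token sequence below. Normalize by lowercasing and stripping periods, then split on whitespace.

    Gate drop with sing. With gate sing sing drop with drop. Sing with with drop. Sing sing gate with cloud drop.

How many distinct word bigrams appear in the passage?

21 tokens → 20 bigram windows in total.
Repeated bigrams (each contributes count−1 duplicates):
  drop sing: 2
  drop with: 2
  sing sing: 2
  sing with: 2
  with drop: 2
5 duplicate windows → 20 − 5 = 15 distinct.

15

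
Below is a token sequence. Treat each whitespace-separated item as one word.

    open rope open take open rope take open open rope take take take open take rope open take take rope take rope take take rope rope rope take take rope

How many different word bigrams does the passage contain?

30 tokens → 29 bigram windows in total.
Repeated bigrams (each contributes count−1 duplicates):
  rope take: 5
  take rope: 5
  take take: 5
  open rope: 3
  open take: 3
  take open: 3
  rope open: 2
  rope rope: 2
20 duplicate windows → 29 − 20 = 9 distinct.

9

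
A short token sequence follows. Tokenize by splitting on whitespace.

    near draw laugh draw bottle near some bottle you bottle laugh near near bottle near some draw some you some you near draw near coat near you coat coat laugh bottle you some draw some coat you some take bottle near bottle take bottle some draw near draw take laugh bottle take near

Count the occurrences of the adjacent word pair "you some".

3

Scanning the 52 overlapping bigram windows for "you some":
  position 19–20: you some
  position 32–33: you some
  position 37–38: you some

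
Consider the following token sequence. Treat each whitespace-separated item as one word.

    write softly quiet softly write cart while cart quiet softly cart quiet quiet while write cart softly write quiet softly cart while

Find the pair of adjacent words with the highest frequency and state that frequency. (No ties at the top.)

Bigram frequencies (highest first):
  quiet softly: 3
  softly write: 2
  write cart: 2
  cart while: 2
  cart quiet: 2
  softly cart: 2
  … (8 more, each ≤ 1)

"quiet softly", 3 times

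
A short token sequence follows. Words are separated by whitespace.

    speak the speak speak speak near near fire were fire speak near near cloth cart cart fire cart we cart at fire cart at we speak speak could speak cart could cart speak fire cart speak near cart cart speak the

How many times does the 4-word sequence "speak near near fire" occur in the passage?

1

Scanning the 38 overlapping 4-gram windows for "speak near near fire":
  position 5–8: speak near near fire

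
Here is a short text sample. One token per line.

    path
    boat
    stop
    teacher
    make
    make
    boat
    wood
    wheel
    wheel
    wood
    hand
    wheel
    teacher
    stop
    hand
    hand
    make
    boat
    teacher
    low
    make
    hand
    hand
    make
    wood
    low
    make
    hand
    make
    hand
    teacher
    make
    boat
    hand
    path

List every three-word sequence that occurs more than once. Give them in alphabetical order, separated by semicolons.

hand hand make; low make hand

Trigram counts meeting the condition (more than once):
  hand hand make: 2
  low make hand: 2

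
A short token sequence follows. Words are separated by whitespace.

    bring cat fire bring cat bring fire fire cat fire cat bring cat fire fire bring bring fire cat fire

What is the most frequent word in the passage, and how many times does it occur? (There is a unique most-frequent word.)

Unigram frequencies (highest first):
  fire: 8
  bring: 6
  cat: 6

"fire", 8 times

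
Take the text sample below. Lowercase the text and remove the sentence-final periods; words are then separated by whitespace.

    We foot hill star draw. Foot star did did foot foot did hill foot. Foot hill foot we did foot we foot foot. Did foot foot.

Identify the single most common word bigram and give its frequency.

"foot foot", 4 times

Bigram frequencies (highest first):
  foot foot: 4
  did foot: 3
  we foot: 2
  foot hill: 2
  foot did: 2
  hill foot: 2
  … (9 more, each ≤ 2)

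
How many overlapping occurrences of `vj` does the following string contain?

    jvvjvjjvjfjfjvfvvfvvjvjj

Sliding a length-2 window over the 24 characters (23 positions):
  position 3–4: vj
  position 5–6: vj
  position 8–9: vj
  position 20–21: vj
  position 22–23: vj

5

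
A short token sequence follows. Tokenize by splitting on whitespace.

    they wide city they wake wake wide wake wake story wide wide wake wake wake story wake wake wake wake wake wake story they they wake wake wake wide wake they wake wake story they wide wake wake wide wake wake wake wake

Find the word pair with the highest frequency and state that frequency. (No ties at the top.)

"wake wake", 16 times

Bigram frequencies (highest first):
  wake wake: 16
  wide wake: 5
  wake story: 4
  they wake: 3
  wake wide: 3
  they wide: 2
  … (8 more, each ≤ 2)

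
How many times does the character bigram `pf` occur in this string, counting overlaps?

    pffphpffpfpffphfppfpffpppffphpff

Sliding a length-2 window over the 32 characters (31 positions):
  position 1–2: pf
  position 6–7: pf
  position 9–10: pf
  position 11–12: pf
  position 18–19: pf
  position 20–21: pf
  position 25–26: pf
  position 30–31: pf

8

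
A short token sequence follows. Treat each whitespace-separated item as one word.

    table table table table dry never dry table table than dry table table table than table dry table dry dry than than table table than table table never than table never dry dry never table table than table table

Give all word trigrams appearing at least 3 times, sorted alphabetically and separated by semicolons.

table table table; table table than; table than table; than table table

Trigram counts meeting the condition (at least 3 times):
  table table table: 3
  table table than: 4
  table than table: 3
  than table table: 3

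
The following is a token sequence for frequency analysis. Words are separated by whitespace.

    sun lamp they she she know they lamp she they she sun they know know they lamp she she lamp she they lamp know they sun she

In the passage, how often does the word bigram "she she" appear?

2

Scanning the 26 overlapping bigram windows for "she she":
  position 4–5: she she
  position 18–19: she she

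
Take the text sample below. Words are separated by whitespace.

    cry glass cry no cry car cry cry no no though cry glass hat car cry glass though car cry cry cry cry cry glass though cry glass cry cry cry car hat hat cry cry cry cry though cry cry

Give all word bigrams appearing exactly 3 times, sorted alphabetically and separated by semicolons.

Bigram counts meeting the condition (exactly 3 times):
  car cry: 3
  though cry: 3

car cry; though cry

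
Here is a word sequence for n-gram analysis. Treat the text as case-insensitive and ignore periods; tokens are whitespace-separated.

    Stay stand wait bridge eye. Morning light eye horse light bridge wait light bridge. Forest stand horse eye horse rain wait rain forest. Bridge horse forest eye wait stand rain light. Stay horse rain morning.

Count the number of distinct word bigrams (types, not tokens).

35 tokens → 34 bigram windows in total.
Repeated bigrams (each contributes count−1 duplicates):
  eye horse: 2
  horse rain: 2
  light bridge: 2
3 duplicate windows → 34 − 3 = 31 distinct.

31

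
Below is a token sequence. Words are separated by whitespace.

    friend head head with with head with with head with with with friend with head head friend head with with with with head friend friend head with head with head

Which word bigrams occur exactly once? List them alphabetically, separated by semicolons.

Bigram counts meeting the condition (exactly once):
  friend friend: 1
  friend with: 1
  with friend: 1

friend friend; friend with; with friend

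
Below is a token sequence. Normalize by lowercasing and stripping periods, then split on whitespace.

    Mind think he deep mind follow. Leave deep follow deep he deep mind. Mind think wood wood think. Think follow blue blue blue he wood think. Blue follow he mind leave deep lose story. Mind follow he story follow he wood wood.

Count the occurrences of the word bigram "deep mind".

2

Scanning the 41 overlapping bigram windows for "deep mind":
  position 4–5: deep mind
  position 12–13: deep mind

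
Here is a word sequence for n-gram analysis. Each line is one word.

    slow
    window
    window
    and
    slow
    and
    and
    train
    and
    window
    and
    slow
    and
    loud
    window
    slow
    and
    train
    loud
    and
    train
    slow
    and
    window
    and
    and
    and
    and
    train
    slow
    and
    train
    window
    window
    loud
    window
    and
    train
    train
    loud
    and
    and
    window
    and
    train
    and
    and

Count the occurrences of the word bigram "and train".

7

Scanning the 46 overlapping bigram windows for "and train":
  position 7–8: and train
  position 17–18: and train
  position 20–21: and train
  position 28–29: and train
  position 31–32: and train
  position 37–38: and train
  position 44–45: and train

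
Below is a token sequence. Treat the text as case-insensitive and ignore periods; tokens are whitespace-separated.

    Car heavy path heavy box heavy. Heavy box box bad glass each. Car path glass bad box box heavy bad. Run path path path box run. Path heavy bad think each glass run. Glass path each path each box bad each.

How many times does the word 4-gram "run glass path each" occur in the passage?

1

Scanning the 38 overlapping 4-gram windows for "run glass path each":
  position 33–36: run glass path each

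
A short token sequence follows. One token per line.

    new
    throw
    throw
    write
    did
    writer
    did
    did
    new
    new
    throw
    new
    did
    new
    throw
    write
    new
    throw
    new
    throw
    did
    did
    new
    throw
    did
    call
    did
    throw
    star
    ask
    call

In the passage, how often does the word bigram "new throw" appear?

Scanning the 30 overlapping bigram windows for "new throw":
  position 1–2: new throw
  position 10–11: new throw
  position 14–15: new throw
  position 17–18: new throw
  position 19–20: new throw
  position 23–24: new throw

6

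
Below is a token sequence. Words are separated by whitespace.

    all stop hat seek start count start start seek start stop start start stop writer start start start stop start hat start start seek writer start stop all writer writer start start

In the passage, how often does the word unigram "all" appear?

Scanning the 32 tokens for "all":
  position 1: all
  position 28: all

2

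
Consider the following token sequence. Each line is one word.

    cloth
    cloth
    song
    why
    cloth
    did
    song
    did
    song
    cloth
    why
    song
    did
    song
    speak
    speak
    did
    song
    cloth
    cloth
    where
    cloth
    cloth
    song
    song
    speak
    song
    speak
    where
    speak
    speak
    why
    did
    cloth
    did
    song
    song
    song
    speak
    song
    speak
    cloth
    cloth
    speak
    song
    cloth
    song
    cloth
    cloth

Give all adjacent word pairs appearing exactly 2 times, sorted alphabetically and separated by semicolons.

Bigram counts meeting the condition (exactly 2 times):
  cloth did: 2
  song did: 2
  speak speak: 2

cloth did; song did; speak speak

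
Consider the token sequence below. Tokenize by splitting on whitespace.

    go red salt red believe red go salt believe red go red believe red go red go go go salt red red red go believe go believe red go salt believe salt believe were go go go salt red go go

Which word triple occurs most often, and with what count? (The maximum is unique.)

Trigram frequencies (highest first):
  believe red go: 4
  red believe red: 2
  red go salt: 2
  go salt believe: 2
  red go red: 2
  red go go: 2
  … (22 more, each ≤ 2)

"believe red go", 4 times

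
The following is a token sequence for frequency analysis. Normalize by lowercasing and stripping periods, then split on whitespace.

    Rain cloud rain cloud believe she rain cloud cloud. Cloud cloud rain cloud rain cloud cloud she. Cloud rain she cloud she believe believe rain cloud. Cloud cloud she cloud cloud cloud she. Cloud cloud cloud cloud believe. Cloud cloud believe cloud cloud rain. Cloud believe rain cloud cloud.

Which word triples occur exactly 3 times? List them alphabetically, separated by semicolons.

Trigram counts meeting the condition (exactly 3 times):
  cloud cloud she: 3
  cloud she cloud: 3

cloud cloud she; cloud she cloud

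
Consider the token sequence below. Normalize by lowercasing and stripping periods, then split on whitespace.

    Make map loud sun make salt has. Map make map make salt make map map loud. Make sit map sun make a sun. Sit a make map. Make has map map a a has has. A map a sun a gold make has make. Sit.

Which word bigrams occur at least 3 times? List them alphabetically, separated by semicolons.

make map; map make

Bigram counts meeting the condition (at least 3 times):
  make map: 4
  map make: 3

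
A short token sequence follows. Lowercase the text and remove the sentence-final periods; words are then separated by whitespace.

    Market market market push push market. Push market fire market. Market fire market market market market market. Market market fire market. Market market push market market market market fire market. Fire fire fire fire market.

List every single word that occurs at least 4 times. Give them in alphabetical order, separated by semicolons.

fire; market; push

Unigram counts meeting the condition (at least 4 times):
  fire: 8
  market: 23
  push: 4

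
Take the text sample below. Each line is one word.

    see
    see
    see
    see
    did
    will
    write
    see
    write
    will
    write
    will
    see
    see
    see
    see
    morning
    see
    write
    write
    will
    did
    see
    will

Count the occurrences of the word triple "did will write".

Scanning the 22 overlapping trigram windows for "did will write":
  position 5–7: did will write

1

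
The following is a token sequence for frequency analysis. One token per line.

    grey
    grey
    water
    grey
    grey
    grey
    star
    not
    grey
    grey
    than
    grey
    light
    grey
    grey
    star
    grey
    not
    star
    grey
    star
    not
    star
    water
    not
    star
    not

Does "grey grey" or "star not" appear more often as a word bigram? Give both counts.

"grey grey" (5 vs 3)

"grey grey": 5 occurrences
"star not": 3 occurrences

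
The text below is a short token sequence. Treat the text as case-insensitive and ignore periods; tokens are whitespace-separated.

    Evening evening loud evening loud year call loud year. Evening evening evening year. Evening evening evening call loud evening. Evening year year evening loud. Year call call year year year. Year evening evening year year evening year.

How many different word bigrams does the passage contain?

12

37 tokens → 36 bigram windows in total.
Repeated bigrams (each contributes count−1 duplicates):
  evening evening: 7
  year evening: 5
  year year: 5
  evening year: 4
  evening loud: 3
  loud year: 3
  call loud: 2
  loud evening: 2
  … (1 more repeated)
24 duplicate windows → 36 − 24 = 12 distinct.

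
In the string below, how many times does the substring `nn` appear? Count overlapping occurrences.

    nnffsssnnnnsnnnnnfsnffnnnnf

11

Sliding a length-2 window over the 27 characters (26 positions):
  position 1–2: nn
  position 8–9: nn
  position 9–10: nn
  position 10–11: nn
  position 13–14: nn
  position 14–15: nn
  position 15–16: nn
  position 16–17: nn
  position 23–24: nn
  position 24–25: nn
  … (1 more)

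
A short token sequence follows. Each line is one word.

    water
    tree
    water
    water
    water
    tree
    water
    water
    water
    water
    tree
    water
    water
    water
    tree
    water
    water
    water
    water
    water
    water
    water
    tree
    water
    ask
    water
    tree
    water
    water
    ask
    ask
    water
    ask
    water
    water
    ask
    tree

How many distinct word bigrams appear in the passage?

37 tokens → 36 bigram windows in total.
Repeated bigrams (each contributes count−1 duplicates):
  water water: 15
  tree water: 6
  water tree: 6
  water ask: 4
  ask water: 3
29 duplicate windows → 36 − 29 = 7 distinct.

7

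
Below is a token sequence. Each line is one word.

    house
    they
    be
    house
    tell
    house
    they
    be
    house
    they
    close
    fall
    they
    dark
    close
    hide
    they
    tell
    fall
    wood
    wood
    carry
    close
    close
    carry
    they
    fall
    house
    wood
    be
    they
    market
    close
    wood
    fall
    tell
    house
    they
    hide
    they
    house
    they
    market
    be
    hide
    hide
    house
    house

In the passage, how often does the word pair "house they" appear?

Scanning the 47 overlapping bigram windows for "house they":
  position 1–2: house they
  position 6–7: house they
  position 9–10: house they
  position 37–38: house they
  position 41–42: house they

5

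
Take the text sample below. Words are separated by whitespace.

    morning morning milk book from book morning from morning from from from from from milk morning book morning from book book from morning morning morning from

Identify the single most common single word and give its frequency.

Unigram frequencies (highest first):
  from: 10
  morning: 9
  book: 5
  milk: 2

"from", 10 times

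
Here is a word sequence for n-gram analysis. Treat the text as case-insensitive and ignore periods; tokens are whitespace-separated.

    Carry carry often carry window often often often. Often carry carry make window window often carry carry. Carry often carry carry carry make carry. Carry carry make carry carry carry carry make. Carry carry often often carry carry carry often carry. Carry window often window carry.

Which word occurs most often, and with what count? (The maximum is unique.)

Unigram frequencies (highest first):
  carry: 26
  often: 11
  window: 5
  make: 4

"carry", 26 times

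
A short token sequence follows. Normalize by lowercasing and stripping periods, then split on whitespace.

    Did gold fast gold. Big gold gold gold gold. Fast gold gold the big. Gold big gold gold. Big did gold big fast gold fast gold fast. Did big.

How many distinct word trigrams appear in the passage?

29 tokens → 27 trigram windows in total.
Repeated trigrams (each contributes count−1 duplicates):
  gold fast gold: 3
  big gold gold: 2
  fast gold fast: 2
  gold big gold: 2
  gold gold gold: 2
6 duplicate windows → 27 − 6 = 21 distinct.

21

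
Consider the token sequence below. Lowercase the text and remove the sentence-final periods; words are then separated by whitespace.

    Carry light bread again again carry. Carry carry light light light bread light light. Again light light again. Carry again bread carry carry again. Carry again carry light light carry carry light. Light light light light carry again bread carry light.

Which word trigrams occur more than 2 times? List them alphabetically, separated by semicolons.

carry light light; light light light

Trigram counts meeting the condition (more than 2 times):
  carry light light: 3
  light light light: 4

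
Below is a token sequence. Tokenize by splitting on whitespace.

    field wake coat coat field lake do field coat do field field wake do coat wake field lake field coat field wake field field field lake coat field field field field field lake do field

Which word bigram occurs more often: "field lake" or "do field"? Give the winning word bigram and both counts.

"field lake": 4 occurrences
"do field": 3 occurrences

"field lake" (4 vs 3)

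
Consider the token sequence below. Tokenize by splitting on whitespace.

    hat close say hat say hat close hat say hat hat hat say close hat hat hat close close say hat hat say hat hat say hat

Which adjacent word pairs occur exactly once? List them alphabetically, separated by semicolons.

close close; say close

Bigram counts meeting the condition (exactly once):
  close close: 1
  say close: 1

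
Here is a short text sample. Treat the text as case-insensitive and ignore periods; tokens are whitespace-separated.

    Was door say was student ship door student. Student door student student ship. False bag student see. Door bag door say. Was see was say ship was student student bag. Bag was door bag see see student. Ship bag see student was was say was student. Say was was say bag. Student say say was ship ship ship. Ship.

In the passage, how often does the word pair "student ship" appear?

Scanning the 58 overlapping bigram windows for "student ship":
  position 5–6: student ship
  position 12–13: student ship
  position 37–38: student ship

3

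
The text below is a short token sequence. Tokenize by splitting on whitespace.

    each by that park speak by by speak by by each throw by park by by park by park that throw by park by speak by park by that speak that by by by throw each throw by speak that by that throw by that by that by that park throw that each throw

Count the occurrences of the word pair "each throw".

Scanning the 53 overlapping bigram windows for "each throw":
  position 11–12: each throw
  position 36–37: each throw
  position 53–54: each throw

3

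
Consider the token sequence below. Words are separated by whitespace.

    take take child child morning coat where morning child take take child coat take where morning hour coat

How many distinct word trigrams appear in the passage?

18 tokens → 16 trigram windows in total.
Repeated trigrams (each contributes count−1 duplicates):
  take take child: 2
1 duplicate windows → 16 − 1 = 15 distinct.

15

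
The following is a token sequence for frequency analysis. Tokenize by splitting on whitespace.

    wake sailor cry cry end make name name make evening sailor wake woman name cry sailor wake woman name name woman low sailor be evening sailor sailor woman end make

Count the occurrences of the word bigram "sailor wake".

Scanning the 29 overlapping bigram windows for "sailor wake":
  position 11–12: sailor wake
  position 16–17: sailor wake

2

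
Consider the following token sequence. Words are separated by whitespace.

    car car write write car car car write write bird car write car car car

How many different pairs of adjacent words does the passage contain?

15 tokens → 14 bigram windows in total.
Repeated bigrams (each contributes count−1 duplicates):
  car car: 5
  car write: 3
  write car: 2
  write write: 2
8 duplicate windows → 14 − 8 = 6 distinct.

6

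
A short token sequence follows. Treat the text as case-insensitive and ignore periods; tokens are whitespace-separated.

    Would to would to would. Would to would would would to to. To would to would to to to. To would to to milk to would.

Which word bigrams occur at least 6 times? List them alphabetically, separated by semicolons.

to to; to would; would to

Bigram counts meeting the condition (at least 6 times):
  to to: 6
  to would: 7
  would to: 7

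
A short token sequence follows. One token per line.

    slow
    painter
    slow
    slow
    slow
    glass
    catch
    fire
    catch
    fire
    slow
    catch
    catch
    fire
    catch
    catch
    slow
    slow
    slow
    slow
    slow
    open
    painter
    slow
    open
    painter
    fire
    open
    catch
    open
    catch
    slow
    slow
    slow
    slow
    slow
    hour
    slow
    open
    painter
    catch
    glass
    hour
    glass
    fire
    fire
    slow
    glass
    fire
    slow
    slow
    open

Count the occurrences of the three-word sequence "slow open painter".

Scanning the 50 overlapping trigram windows for "slow open painter":
  position 21–23: slow open painter
  position 24–26: slow open painter
  position 38–40: slow open painter

3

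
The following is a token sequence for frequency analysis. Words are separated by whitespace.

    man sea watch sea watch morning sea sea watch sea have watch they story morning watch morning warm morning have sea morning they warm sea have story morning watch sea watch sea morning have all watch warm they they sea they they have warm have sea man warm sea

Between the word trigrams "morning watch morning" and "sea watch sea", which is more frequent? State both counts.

"morning watch morning": 1 occurrence
"sea watch sea": 3 occurrences

"sea watch sea" (3 vs 1)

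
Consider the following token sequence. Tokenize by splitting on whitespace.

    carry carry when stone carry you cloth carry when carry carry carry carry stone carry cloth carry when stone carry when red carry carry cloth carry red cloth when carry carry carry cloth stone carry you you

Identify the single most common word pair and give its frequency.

Bigram frequencies (highest first):
  carry carry: 7
  carry when: 4
  stone carry: 4
  cloth carry: 3
  carry cloth: 3
  when stone: 2
  … (11 more, each ≤ 2)

"carry carry", 7 times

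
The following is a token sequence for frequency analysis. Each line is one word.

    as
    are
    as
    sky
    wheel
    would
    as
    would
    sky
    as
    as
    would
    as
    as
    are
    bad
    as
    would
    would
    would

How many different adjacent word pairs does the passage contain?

13

20 tokens → 19 bigram windows in total.
Repeated bigrams (each contributes count−1 duplicates):
  as would: 3
  as are: 2
  as as: 2
  would as: 2
  would would: 2
6 duplicate windows → 19 − 6 = 13 distinct.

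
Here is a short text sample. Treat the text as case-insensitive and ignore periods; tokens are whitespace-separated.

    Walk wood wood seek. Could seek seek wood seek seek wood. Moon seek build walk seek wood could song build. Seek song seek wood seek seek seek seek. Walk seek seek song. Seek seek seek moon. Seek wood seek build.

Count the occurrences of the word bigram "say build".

0

Scanning the 39 overlapping bigram windows for "say build":
  (none found)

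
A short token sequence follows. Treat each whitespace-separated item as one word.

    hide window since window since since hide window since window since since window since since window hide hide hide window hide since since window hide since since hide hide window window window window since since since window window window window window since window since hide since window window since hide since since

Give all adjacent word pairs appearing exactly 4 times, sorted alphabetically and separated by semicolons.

Bigram counts meeting the condition (exactly 4 times):
  hide since: 4
  hide window: 4
  since hide: 4

hide since; hide window; since hide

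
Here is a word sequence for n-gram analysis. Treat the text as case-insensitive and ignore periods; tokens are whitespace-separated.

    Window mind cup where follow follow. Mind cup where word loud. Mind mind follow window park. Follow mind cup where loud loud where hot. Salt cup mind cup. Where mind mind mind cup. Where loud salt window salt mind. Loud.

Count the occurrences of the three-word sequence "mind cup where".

5

Scanning the 38 overlapping trigram windows for "mind cup where":
  position 2–4: mind cup where
  position 7–9: mind cup where
  position 18–20: mind cup where
  position 27–29: mind cup where
  position 32–34: mind cup where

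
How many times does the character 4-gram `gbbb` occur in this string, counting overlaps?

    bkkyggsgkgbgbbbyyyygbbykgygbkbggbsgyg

Sliding a length-4 window over the 37 characters (34 positions):
  position 12–15: gbbb

1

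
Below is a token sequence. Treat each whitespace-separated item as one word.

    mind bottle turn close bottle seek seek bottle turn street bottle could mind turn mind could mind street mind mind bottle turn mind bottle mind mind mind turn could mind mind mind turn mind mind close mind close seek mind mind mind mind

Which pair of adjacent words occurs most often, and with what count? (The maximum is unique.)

Bigram frequencies (highest first):
  mind mind: 9
  mind bottle: 3
  bottle turn: 3
  could mind: 3
  mind turn: 3
  turn mind: 3
  … (17 more, each ≤ 2)

"mind mind", 9 times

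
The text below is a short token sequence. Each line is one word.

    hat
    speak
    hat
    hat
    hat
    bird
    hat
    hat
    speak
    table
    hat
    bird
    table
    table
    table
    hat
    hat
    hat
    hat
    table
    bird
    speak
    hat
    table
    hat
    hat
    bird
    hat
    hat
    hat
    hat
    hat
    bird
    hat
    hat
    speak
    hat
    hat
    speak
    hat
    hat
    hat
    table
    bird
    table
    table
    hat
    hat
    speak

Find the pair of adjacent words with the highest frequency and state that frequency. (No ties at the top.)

Bigram frequencies (highest first):
  hat hat: 16
  hat speak: 5
  speak hat: 4
  hat bird: 4
  table hat: 4
  bird hat: 3
  … (6 more, each ≤ 3)

"hat hat", 16 times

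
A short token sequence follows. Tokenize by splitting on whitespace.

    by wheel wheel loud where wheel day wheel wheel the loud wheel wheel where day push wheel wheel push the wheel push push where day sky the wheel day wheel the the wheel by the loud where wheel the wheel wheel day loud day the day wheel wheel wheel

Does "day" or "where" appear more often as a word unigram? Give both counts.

"day" (7 vs 4)

"day": 7 occurrences
"where": 4 occurrences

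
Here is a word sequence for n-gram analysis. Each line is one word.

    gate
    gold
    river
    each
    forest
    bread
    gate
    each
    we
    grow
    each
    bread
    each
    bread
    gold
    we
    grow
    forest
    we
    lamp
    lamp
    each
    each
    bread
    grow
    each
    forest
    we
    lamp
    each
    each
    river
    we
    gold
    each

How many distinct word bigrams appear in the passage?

35 tokens → 34 bigram windows in total.
Repeated bigrams (each contributes count−1 duplicates):
  each bread: 3
  each each: 2
  each forest: 2
  forest we: 2
  grow each: 2
  lamp each: 2
  we grow: 2
  we lamp: 2
9 duplicate windows → 34 − 9 = 25 distinct.

25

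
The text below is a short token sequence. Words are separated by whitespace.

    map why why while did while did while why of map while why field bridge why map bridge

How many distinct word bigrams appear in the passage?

14

18 tokens → 17 bigram windows in total.
Repeated bigrams (each contributes count−1 duplicates):
  did while: 2
  while did: 2
  while why: 2
3 duplicate windows → 17 − 3 = 14 distinct.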